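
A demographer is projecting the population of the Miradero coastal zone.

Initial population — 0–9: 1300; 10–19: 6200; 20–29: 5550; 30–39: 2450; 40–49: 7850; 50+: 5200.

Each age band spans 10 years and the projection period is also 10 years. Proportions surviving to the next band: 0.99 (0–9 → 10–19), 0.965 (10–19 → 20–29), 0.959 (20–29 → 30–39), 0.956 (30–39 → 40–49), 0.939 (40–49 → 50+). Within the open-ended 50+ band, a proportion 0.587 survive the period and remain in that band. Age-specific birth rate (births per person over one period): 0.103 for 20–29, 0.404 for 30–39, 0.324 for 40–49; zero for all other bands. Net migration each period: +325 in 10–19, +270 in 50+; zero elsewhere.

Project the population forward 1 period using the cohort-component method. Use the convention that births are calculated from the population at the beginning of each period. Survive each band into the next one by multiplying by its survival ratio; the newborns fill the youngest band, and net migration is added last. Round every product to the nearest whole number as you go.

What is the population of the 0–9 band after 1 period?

4105

Period 1:
Births: 5550 × 0.103 = 572 ; 2450 × 0.404 = 990 ; 7850 × 0.324 = 2543 → 4105
10–19: 1300 × 0.99 = 1287
20–29: 6200 × 0.965 = 5983
30–39: 5550 × 0.959 = 5322
40–49: 2450 × 0.956 = 2342
50+: 7850 × 0.939 + 5200 × 0.587 = 7371 + 3052 = 10423
Net migration: 10–19 + 325 → 1612; 50+ + 270 → 10693
Population now: 0–9=4105, 10–19=1612, 20–29=5983, 30–39=5322, 40–49=2342, 50+=10693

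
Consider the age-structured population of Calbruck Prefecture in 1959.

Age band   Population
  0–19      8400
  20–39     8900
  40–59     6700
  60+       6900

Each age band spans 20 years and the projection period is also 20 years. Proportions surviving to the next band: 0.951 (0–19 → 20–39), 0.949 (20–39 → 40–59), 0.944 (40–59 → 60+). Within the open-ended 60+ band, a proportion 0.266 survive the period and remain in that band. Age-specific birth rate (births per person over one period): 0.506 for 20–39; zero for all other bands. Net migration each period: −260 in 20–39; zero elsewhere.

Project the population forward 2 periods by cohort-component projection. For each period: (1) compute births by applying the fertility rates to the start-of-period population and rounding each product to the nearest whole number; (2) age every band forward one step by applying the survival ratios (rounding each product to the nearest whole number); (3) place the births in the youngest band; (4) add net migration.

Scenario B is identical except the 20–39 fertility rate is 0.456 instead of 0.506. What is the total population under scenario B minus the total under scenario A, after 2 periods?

-809

Period 1.
Births: 8900 * 0.506 = 4503
20–39: 8400 * 0.951 = 7988
40–59: 8900 * 0.949 = 8446
60+: 6700 * 0.944 + 6900 * 0.266 = 6325 + 1835 = 8160
Net migration: 20–39 − 260 → 7728
End of period: [4503, 7728, 8446, 8160]
Period 2.
Births: 7728 * 0.506 = 3910
20–39: 4503 * 0.951 = 4282
40–59: 7728 * 0.949 = 7334
60+: 8446 * 0.944 + 8160 * 0.266 = 7973 + 2171 = 10144
Net migration: 20–39 − 260 → 4022
End of period: [3910, 4022, 7334, 10144]
Scenario A total after 2 periods: 25410
Scenario B projection —
Period 1.
Births: 8900 * 0.456 = 4058
20–39: 8400 * 0.951 = 7988
40–59: 8900 * 0.949 = 8446
60+: 6700 * 0.944 + 6900 * 0.266 = 6325 + 1835 = 8160
Net migration: 20–39 − 260 → 7728
End of period: [4058, 7728, 8446, 8160]
Period 2.
Births: 7728 * 0.456 = 3524
20–39: 4058 * 0.951 = 3859
40–59: 7728 * 0.949 = 7334
60+: 8446 * 0.944 + 8160 * 0.266 = 7973 + 2171 = 10144
Net migration: 20–39 − 260 → 3599
End of period: [3524, 3599, 7334, 10144]
Scenario B total after 2 periods: 24601
Difference B − A = 24601 − 25410 = -809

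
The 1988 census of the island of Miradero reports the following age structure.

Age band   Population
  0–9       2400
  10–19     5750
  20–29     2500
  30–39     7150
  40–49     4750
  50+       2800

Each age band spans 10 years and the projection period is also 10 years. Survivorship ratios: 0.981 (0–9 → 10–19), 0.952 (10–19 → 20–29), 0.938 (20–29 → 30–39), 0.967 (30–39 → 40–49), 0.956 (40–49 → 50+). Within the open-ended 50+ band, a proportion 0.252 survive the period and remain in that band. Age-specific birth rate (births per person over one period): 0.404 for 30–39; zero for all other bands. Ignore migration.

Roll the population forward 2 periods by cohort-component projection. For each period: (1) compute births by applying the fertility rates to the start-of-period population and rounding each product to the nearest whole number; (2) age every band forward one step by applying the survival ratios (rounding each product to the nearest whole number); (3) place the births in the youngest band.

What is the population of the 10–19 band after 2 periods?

2834

(Groups numbered youngest = 1 to oldest = 6.)
[period 1]
Births: 7150 × 0.404 = 2889
Group 2: 2400 × 0.981 = 2354
Group 3: 5750 × 0.952 = 5474
Group 4: 2500 × 0.938 = 2345
Group 5: 7150 × 0.967 = 6914
Group 6: 4750 × 0.956 + 2800 × 0.252 = 4541 + 706 = 5247
End of period: [2889, 2354, 5474, 2345, 6914, 5247]
[period 2]
Births: 2345 × 0.404 = 947
Group 2: 2889 × 0.981 = 2834
Group 3: 2354 × 0.952 = 2241
Group 4: 5474 × 0.938 = 5135
Group 5: 2345 × 0.967 = 2268
Group 6: 6914 × 0.956 + 5247 × 0.252 = 6610 + 1322 = 7932
End of period: [947, 2834, 2241, 5135, 2268, 7932]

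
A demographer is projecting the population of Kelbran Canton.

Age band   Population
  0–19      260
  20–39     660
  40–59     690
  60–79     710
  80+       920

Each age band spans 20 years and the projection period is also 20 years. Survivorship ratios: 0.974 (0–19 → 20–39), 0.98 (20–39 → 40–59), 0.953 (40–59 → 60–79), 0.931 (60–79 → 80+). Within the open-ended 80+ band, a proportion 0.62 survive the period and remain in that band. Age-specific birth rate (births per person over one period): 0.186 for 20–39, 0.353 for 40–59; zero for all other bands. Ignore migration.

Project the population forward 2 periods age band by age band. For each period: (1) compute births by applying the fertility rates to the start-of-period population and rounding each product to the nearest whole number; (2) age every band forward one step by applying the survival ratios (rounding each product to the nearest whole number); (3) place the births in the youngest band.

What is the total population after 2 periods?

2873

After projecting period 1:
Births: 660 * 0.186 = 123  |  690 * 0.353 = 244 ⇒ total 367
20–39: 260 * 0.974 = 253
40–59: 660 * 0.98 = 647
60–79: 690 * 0.953 = 658
80+: 710 * 0.931 + 920 * 0.62 = 661 + 570 = 1231
Giving 367 / 253 / 647 / 658 / 1231.
After projecting period 2:
Births: 253 * 0.186 = 47  |  647 * 0.353 = 228 ⇒ total 275
20–39: 367 * 0.974 = 357
40–59: 253 * 0.98 = 248
60–79: 647 * 0.953 = 617
80+: 658 * 0.931 + 1231 * 0.62 = 613 + 763 = 1376
Giving 275 / 357 / 248 / 617 / 1376.
Total after period 2: 275 + 357 + 248 + 617 + 1376 = 2873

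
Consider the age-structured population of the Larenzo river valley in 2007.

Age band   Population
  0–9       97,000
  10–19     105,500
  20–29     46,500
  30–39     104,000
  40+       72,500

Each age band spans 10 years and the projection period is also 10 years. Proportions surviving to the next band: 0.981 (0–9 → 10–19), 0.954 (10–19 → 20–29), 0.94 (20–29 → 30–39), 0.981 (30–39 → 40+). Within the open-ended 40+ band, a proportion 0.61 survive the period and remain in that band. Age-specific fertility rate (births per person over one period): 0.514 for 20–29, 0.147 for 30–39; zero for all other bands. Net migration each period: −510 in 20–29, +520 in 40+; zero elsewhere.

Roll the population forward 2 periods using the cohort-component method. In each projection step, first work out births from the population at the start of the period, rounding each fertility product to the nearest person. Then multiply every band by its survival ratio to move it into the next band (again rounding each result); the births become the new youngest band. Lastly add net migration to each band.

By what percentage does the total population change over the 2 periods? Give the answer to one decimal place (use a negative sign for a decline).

After projecting period 1:
Births: 46500 * 0.514 = 23901, 104000 * 0.147 = 15288 → 39189
10–19: 97000 * 0.981 = 95157
20–29: 105500 * 0.954 = 100647
30–39: 46500 * 0.94 = 43710
40+: 104000 * 0.981 + 72500 * 0.61 = 102024 + 44225 = 146249
Net migration: 20–29 − 510 → 100137; 40+ + 520 → 146769
Giving 39189 / 95157 / 100137 / 43710 / 146769.
After projecting period 2:
Births: 100137 * 0.514 = 51470, 43710 * 0.147 = 6425 → 57895
10–19: 39189 * 0.981 = 38444
20–29: 95157 * 0.954 = 90780
30–39: 100137 * 0.94 = 94129
40+: 43710 * 0.981 + 146769 * 0.61 = 42880 + 89529 = 132409
Net migration: 20–29 − 510 → 90270; 40+ + 520 → 132929
Giving 57895 / 38444 / 90270 / 94129 / 132929.
Total: 425500 → 413667; change = -11833; percentage change = -2.8%

-2.8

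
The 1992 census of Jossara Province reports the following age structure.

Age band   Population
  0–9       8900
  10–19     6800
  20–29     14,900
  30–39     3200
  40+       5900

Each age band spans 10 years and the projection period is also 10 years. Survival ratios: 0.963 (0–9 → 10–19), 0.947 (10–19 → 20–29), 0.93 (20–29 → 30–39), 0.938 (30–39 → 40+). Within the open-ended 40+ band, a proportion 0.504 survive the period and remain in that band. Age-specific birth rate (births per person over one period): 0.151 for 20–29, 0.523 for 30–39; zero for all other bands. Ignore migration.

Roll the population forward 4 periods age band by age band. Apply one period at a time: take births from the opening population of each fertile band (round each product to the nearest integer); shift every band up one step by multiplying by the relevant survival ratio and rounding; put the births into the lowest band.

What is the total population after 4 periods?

Numbering the bands 1..5 from youngest to oldest:
Period 1.
Births: 14900 * 0.151 = 2250  |  3200 * 0.523 = 1674 → total 3924
Band 2: 8900 * 0.963 = 8571
Band 3: 6800 * 0.947 = 6440
Band 4: 14900 * 0.93 = 13857
Band 5: 3200 * 0.938 + 5900 * 0.504 = 3002 + 2974 = 5976
→ [3924, 8571, 6440, 13857, 5976]
Period 2.
Births: 6440 * 0.151 = 972  |  13857 * 0.523 = 7247 → total 8219
Band 2: 3924 * 0.963 = 3779
Band 3: 8571 * 0.947 = 8117
Band 4: 6440 * 0.93 = 5989
Band 5: 13857 * 0.938 + 5976 * 0.504 = 12998 + 3012 = 16010
→ [8219, 3779, 8117, 5989, 16010]
Period 3.
Births: 8117 * 0.151 = 1226  |  5989 * 0.523 = 3132 → total 4358
Band 2: 8219 * 0.963 = 7915
Band 3: 3779 * 0.947 = 3579
Band 4: 8117 * 0.93 = 7549
Band 5: 5989 * 0.938 + 16010 * 0.504 = 5618 + 8069 = 13687
→ [4358, 7915, 3579, 7549, 13687]
Period 4.
Births: 3579 * 0.151 = 540  |  7549 * 0.523 = 3948 → total 4488
Band 2: 4358 * 0.963 = 4197
Band 3: 7915 * 0.947 = 7496
Band 4: 3579 * 0.93 = 3328
Band 5: 7549 * 0.938 + 13687 * 0.504 = 7081 + 6898 = 13979
→ [4488, 4197, 7496, 3328, 13979]
Total after period 4: 4488 + 4197 + 7496 + 3328 + 13979 = 33488

33488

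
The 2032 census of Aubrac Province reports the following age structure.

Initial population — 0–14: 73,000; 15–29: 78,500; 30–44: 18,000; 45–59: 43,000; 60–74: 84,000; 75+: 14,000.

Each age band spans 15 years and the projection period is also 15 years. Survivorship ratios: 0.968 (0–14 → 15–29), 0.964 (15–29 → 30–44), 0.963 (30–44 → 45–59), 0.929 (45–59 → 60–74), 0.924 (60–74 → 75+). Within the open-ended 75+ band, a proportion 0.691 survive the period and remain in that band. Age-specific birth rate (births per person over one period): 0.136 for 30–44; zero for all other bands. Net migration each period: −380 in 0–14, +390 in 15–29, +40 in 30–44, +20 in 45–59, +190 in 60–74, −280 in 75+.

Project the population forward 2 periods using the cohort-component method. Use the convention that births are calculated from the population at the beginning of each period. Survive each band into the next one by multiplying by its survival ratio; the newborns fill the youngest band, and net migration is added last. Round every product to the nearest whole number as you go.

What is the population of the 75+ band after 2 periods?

96931

After projecting period 1:
Births: 18000 × 0.136 = 2448
15–29: 73000 × 0.968 = 70664
30–44: 78500 × 0.964 = 75674
45–59: 18000 × 0.963 = 17334
60–74: 43000 × 0.929 = 39947
75+: 84000 × 0.924 + 14000 × 0.691 = 77616 + 9674 = 87290
Net migration: 0–14 − 380 → 2068; 15–29 + 390 → 71054; 30–44 + 40 → 75714; 45–59 + 20 → 17354; 60–74 + 190 → 40137; 75+ − 280 → 87010
End of period: [2068, 71054, 75714, 17354, 40137, 87010]
After projecting period 2:
Births: 75714 × 0.136 = 10297
15–29: 2068 × 0.968 = 2002
30–44: 71054 × 0.964 = 68496
45–59: 75714 × 0.963 = 72913
60–74: 17354 × 0.929 = 16122
75+: 40137 × 0.924 + 87010 × 0.691 = 37087 + 60124 = 97211
Net migration: 0–14 − 380 → 9917; 15–29 + 390 → 2392; 30–44 + 40 → 68536; 45–59 + 20 → 72933; 60–74 + 190 → 16312; 75+ − 280 → 96931
End of period: [9917, 2392, 68536, 72933, 16312, 96931]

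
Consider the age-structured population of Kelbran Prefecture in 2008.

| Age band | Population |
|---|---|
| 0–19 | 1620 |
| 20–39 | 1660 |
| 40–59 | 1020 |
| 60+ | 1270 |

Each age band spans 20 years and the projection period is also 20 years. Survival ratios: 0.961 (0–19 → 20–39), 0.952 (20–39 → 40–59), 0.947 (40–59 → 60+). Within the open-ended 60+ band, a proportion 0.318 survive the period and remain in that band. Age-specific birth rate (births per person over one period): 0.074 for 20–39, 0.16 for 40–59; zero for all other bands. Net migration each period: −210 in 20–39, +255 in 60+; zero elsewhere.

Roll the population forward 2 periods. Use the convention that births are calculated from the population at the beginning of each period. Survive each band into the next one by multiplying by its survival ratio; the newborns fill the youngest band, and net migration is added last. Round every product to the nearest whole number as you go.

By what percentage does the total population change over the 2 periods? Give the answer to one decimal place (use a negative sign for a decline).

[period 1]
Births: 1660 * 0.074 = 123, 1020 * 0.16 = 163 → 286
20–39: 1620 * 0.961 = 1557
40–59: 1660 * 0.952 = 1580
60+: 1020 * 0.947 + 1270 * 0.318 = 966 + 404 = 1370
Net migration: 20–39 − 210 → 1347; 60+ + 255 → 1625
Giving 286 / 1347 / 1580 / 1625.
[period 2]
Births: 1347 * 0.074 = 100, 1580 * 0.16 = 253 → 353
20–39: 286 * 0.961 = 275
40–59: 1347 * 0.952 = 1282
60+: 1580 * 0.947 + 1625 * 0.318 = 1496 + 517 = 2013
Net migration: 20–39 − 210 → 65; 60+ + 255 → 2268
Giving 353 / 65 / 1282 / 2268.
Total: 5570 → 3968; change = -1602; percentage change = -28.8%

-28.8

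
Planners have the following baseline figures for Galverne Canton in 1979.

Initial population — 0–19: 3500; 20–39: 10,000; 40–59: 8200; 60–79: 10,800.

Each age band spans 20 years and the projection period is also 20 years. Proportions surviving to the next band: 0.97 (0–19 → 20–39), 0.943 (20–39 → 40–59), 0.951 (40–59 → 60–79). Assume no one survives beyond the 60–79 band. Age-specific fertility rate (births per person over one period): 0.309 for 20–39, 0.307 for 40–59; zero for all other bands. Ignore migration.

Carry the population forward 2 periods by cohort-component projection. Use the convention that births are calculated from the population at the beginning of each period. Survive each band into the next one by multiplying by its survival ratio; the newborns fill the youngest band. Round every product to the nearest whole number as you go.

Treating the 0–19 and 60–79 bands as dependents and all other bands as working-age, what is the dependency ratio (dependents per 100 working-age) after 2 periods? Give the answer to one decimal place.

Call the groups 1 to 4, youngest first.
Period 1:
Births: 10000 * 0.309 = 3090 ; 8200 * 0.307 = 2517 ⇒ total 5607
Group 2: 3500 * 0.97 = 3395
Group 3: 10000 * 0.943 = 9430
Group 4: 8200 * 0.951 = 7798
Giving 5607 / 3395 / 9430 / 7798.
Period 2:
Births: 3395 * 0.309 = 1049 ; 9430 * 0.307 = 2895 ⇒ total 3944
Group 2: 5607 * 0.97 = 5439
Group 3: 3395 * 0.943 = 3201
Group 4: 9430 * 0.951 = 8968
Giving 3944 / 5439 / 3201 / 8968.
Dependents (band 0–19 + band 60–79) = 3944 + 8968 = 12912; working-age = 8640; ratio = 12912/8640 × 100 = 149.4

149.4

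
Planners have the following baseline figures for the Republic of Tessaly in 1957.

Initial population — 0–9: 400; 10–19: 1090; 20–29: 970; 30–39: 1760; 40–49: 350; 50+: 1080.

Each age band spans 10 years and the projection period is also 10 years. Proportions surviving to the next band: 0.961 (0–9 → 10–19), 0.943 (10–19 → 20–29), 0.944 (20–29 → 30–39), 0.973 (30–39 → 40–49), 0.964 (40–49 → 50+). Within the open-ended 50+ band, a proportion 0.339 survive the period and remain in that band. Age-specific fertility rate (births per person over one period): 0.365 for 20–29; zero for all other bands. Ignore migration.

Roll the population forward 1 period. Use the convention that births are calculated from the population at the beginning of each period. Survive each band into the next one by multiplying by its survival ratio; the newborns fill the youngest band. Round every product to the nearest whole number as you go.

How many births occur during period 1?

354

[period 1]
Births: 970 × 0.365 = 354
10–19: 400 × 0.961 = 384
20–29: 1090 × 0.943 = 1028
30–39: 970 × 0.944 = 916
40–49: 1760 × 0.973 = 1712
50+: 350 × 0.964 + 1080 × 0.339 = 337 + 366 = 703
→ [354, 384, 1028, 916, 1712, 703]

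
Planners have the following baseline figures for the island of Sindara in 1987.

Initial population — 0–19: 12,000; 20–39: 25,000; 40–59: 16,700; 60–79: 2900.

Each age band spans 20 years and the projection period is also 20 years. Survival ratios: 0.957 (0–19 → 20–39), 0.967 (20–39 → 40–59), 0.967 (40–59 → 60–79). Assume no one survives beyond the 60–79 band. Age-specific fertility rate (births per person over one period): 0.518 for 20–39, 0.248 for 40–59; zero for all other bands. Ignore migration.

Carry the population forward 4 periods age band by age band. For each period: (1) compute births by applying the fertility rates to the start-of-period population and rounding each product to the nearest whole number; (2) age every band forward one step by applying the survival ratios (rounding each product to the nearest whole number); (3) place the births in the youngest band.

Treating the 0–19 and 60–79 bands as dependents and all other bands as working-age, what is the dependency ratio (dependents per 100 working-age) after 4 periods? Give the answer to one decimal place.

Let group 1 be 0–19 through group 4 = 60–79.
Period 1.
Births: 25000 * 0.518 = 12950  |  16700 * 0.248 = 4142 → 17092
Group 2: 12000 * 0.957 = 11484
Group 3: 25000 * 0.967 = 24175
Group 4: 16700 * 0.967 = 16149
Giving 17092 / 11484 / 24175 / 16149.
Period 2.
Births: 11484 * 0.518 = 5949  |  24175 * 0.248 = 5995 → 11944
Group 2: 17092 * 0.957 = 16357
Group 3: 11484 * 0.967 = 11105
Group 4: 24175 * 0.967 = 23377
Giving 11944 / 16357 / 11105 / 23377.
Period 3.
Births: 16357 * 0.518 = 8473  |  11105 * 0.248 = 2754 → 11227
Group 2: 11944 * 0.957 = 11430
Group 3: 16357 * 0.967 = 15817
Group 4: 11105 * 0.967 = 10739
Giving 11227 / 11430 / 15817 / 10739.
Period 4.
Births: 11430 * 0.518 = 5921  |  15817 * 0.248 = 3923 → 9844
Group 2: 11227 * 0.957 = 10744
Group 3: 11430 * 0.967 = 11053
Group 4: 15817 * 0.967 = 15295
Giving 9844 / 10744 / 11053 / 15295.
Dependents (band 0–19 + band 60–79) = 9844 + 15295 = 25139; working-age = 21797; ratio = 25139/21797 × 100 = 115.3

115.3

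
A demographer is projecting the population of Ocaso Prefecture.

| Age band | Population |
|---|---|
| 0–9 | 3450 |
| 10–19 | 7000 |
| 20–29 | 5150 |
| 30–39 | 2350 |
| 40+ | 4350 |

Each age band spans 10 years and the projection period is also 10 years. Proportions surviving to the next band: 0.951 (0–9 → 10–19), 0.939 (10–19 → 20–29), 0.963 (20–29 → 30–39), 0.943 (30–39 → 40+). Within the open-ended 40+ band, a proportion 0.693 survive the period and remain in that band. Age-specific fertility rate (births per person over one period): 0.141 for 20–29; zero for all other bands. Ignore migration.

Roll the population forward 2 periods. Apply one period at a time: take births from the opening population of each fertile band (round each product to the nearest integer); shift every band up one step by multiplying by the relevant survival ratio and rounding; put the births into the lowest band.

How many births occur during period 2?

After projecting period 1:
Births: 5150 × 0.141 = 726
10–19: 3450 × 0.951 = 3281
20–29: 7000 × 0.939 = 6573
30–39: 5150 × 0.963 = 4959
40+: 2350 × 0.943 + 4350 × 0.693 = 2216 + 3015 = 5231
→ [726, 3281, 6573, 4959, 5231]
After projecting period 2:
Births: 6573 × 0.141 = 927
10–19: 726 × 0.951 = 690
20–29: 3281 × 0.939 = 3081
30–39: 6573 × 0.963 = 6330
40+: 4959 × 0.943 + 5231 × 0.693 = 4676 + 3625 = 8301
→ [927, 690, 3081, 6330, 8301]

927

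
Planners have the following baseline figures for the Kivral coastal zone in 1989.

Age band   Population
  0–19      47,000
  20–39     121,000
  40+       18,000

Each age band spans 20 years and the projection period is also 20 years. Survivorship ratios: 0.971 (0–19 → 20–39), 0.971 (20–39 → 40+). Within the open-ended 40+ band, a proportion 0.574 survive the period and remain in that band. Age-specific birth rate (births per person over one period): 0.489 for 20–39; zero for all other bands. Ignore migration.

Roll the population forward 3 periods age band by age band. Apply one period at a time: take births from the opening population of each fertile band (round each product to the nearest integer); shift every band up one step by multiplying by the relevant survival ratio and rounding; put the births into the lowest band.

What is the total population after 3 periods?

173102

Numbering the groups 1..3 from youngest to oldest:
After projecting period 1:
Births: 121000 × 0.489 = 59169
Group 2: 47000 × 0.971 = 45637
Group 3: 121000 × 0.971 + 18000 × 0.574 = 117491 + 10332 = 127823
→ [59169, 45637, 127823]
After projecting period 2:
Births: 45637 × 0.489 = 22316
Group 2: 59169 × 0.971 = 57453
Group 3: 45637 × 0.971 + 127823 × 0.574 = 44314 + 73370 = 117684
→ [22316, 57453, 117684]
After projecting period 3:
Births: 57453 × 0.489 = 28095
Group 2: 22316 × 0.971 = 21669
Group 3: 57453 × 0.971 + 117684 × 0.574 = 55787 + 67551 = 123338
→ [28095, 21669, 123338]
Total after period 3: 28095 + 21669 + 123338 = 173102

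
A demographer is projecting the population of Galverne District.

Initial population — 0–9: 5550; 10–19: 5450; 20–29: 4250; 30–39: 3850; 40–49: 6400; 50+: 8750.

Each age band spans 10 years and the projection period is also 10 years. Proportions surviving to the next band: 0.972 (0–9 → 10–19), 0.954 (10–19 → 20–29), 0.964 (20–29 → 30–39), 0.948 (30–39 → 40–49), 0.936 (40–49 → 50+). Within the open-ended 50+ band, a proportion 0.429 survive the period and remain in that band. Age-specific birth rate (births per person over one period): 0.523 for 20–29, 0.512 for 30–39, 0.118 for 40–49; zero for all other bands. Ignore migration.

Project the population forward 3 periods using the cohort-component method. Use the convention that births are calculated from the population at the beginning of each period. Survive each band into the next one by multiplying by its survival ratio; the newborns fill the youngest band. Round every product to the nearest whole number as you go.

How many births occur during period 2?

After projecting period 1:
Births: 4250 * 0.523 = 2223 ; 3850 * 0.512 = 1971 ; 6400 * 0.118 = 755 → total 4949
10–19: 5550 * 0.972 = 5395
20–29: 5450 * 0.954 = 5199
30–39: 4250 * 0.964 = 4097
40–49: 3850 * 0.948 = 3650
50+: 6400 * 0.936 + 8750 * 0.429 = 5990 + 3754 = 9744
End of period: [4949, 5395, 5199, 4097, 3650, 9744]
After projecting period 2:
Births: 5199 * 0.523 = 2719 ; 4097 * 0.512 = 2098 ; 3650 * 0.118 = 431 → total 5248
10–19: 4949 * 0.972 = 4810
20–29: 5395 * 0.954 = 5147
30–39: 5199 * 0.964 = 5012
40–49: 4097 * 0.948 = 3884
50+: 3650 * 0.936 + 9744 * 0.429 = 3416 + 4180 = 7596
End of period: [5248, 4810, 5147, 5012, 3884, 7596]

5248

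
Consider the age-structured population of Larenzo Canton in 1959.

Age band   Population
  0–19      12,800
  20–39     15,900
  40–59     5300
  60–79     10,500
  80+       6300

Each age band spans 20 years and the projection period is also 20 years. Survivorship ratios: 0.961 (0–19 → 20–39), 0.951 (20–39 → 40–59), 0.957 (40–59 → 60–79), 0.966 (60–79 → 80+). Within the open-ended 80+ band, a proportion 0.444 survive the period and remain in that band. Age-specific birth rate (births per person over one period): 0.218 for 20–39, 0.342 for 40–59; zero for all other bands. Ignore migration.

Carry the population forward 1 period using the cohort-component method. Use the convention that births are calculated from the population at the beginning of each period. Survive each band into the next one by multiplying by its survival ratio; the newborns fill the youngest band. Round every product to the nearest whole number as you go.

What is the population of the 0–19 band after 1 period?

Period 1.
Births: 15900 * 0.218 = 3466  |  5300 * 0.342 = 1813 ⇒ total 5279
20–39: 12800 * 0.961 = 12301
40–59: 15900 * 0.951 = 15121
60–79: 5300 * 0.957 = 5072
80+: 10500 * 0.966 + 6300 * 0.444 = 10143 + 2797 = 12940
→ [5279, 12301, 15121, 5072, 12940]

5279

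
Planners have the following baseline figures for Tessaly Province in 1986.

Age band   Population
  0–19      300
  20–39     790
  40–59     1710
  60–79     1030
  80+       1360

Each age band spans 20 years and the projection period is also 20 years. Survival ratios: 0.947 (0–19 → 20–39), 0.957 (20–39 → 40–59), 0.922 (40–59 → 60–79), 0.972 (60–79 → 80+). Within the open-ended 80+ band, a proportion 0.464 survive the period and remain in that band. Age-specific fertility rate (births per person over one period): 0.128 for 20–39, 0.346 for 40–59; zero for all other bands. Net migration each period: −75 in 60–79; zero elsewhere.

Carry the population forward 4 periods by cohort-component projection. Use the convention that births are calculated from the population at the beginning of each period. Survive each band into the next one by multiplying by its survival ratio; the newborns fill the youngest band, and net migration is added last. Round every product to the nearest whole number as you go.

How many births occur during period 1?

Period 1.
Births: 790 × 0.128 = 101 ; 1710 × 0.346 = 592 → total 693
20–39: 300 × 0.947 = 284
40–59: 790 × 0.957 = 756
60–79: 1710 × 0.922 = 1577
80+: 1030 × 0.972 + 1360 × 0.464 = 1001 + 631 = 1632
Net migration: 60–79 − 75 → 1502
→ [693, 284, 756, 1502, 1632]

693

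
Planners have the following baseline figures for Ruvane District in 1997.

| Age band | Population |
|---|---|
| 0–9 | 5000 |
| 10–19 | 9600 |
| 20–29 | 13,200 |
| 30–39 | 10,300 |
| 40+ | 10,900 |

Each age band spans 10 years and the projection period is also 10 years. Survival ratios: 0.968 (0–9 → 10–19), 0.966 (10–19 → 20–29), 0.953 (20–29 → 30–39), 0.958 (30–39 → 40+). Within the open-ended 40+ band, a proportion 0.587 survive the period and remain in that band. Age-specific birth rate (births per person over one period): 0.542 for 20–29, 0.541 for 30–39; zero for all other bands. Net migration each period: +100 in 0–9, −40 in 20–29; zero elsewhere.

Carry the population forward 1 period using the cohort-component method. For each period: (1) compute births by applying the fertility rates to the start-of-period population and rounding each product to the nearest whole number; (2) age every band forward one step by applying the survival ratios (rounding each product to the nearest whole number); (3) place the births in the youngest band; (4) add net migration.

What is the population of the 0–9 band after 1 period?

(Bands numbered youngest = 1 to oldest = 5.)
After projecting period 1:
Births: 13200 × 0.542 = 7154, 10300 × 0.541 = 5572 → 12726
Band 2: 5000 × 0.968 = 4840
Band 3: 9600 × 0.966 = 9274
Band 4: 13200 × 0.953 = 12580
Band 5: 10300 × 0.958 + 10900 × 0.587 = 9867 + 6398 = 16265
Net migration: Band 1 + 100 → 12826; Band 3 − 40 → 9234
End of period: [12826, 4840, 9234, 12580, 16265]

12826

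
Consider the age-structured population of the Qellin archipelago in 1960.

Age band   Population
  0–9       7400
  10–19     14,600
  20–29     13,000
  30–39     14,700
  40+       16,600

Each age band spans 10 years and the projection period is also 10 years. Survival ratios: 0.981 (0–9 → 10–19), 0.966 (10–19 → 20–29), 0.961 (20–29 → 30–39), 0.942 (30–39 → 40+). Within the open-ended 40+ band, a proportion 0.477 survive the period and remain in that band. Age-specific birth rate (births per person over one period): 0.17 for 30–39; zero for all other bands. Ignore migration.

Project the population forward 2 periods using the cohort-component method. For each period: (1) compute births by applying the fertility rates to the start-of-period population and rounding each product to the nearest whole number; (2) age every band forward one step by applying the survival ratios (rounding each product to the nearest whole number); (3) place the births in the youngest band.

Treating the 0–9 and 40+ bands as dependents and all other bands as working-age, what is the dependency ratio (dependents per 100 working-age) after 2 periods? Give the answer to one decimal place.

105.5

[period 1]
Births: 14700 × 0.17 = 2499
10–19: 7400 × 0.981 = 7259
20–29: 14600 × 0.966 = 14104
30–39: 13000 × 0.961 = 12493
40+: 14700 × 0.942 + 16600 × 0.477 = 13847 + 7918 = 21765
Population now: 0–9=2499, 10–19=7259, 20–29=14104, 30–39=12493, 40+=21765
[period 2]
Births: 12493 × 0.17 = 2124
10–19: 2499 × 0.981 = 2452
20–29: 7259 × 0.966 = 7012
30–39: 14104 × 0.961 = 13554
40+: 12493 × 0.942 + 21765 × 0.477 = 11768 + 10382 = 22150
Population now: 0–9=2124, 10–19=2452, 20–29=7012, 30–39=13554, 40+=22150
Dependents (band 0–9 + band 40+) = 2124 + 22150 = 24274; working-age = 23018; ratio = 24274/23018 × 100 = 105.5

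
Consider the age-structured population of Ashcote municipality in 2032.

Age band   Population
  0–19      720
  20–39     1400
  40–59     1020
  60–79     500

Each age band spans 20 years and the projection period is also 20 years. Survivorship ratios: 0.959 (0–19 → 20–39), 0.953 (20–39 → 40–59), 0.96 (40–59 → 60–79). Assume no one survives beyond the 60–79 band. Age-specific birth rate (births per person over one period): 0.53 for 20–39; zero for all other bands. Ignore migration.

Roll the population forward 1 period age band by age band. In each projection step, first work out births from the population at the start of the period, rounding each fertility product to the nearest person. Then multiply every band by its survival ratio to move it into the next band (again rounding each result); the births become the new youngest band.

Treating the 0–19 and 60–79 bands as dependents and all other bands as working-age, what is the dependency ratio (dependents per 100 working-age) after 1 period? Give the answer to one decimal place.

Period 1.
Births: 1400 × 0.53 = 742
20–39: 720 × 0.959 = 690
40–59: 1400 × 0.953 = 1334
60–79: 1020 × 0.96 = 979
Giving 742 / 690 / 1334 / 979.
Dependents (band 0–19 + band 60–79) = 742 + 979 = 1721; working-age = 2024; ratio = 1721/2024 × 100 = 85.0

85.0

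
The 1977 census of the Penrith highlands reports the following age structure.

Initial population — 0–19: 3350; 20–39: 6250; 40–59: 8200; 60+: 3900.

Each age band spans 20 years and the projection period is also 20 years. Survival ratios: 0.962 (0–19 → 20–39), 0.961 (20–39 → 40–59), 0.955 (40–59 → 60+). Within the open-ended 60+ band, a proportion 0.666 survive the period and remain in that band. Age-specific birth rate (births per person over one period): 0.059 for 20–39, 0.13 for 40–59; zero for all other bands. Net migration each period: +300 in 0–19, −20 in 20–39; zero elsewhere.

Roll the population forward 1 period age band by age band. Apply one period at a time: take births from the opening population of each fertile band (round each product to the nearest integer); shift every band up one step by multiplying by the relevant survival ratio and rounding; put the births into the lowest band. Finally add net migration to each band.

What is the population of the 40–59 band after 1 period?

After projecting period 1:
Births: 6250 × 0.059 = 369, 8200 × 0.13 = 1066 → total 1435
20–39: 3350 × 0.962 = 3223
40–59: 6250 × 0.961 = 6006
60+: 8200 × 0.955 + 3900 × 0.666 = 7831 + 2597 = 10428
Net migration: 0–19 + 300 → 1735; 20–39 − 20 → 3203
Giving 1735 / 3203 / 6006 / 10428.

6006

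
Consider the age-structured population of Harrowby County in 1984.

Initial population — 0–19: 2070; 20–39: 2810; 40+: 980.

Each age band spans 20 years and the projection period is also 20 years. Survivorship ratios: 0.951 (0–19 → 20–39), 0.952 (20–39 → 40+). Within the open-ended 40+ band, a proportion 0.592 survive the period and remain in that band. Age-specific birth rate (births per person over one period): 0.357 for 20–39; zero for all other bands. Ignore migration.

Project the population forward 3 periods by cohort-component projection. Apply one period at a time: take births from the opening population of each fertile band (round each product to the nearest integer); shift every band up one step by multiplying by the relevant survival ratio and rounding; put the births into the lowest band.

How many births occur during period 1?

1003

After projecting period 1:
Births: 2810 * 0.357 = 1003
20–39: 2070 * 0.951 = 1969
40+: 2810 * 0.952 + 980 * 0.592 = 2675 + 580 = 3255
Population now: 0–19=1003, 20–39=1969, 40+=3255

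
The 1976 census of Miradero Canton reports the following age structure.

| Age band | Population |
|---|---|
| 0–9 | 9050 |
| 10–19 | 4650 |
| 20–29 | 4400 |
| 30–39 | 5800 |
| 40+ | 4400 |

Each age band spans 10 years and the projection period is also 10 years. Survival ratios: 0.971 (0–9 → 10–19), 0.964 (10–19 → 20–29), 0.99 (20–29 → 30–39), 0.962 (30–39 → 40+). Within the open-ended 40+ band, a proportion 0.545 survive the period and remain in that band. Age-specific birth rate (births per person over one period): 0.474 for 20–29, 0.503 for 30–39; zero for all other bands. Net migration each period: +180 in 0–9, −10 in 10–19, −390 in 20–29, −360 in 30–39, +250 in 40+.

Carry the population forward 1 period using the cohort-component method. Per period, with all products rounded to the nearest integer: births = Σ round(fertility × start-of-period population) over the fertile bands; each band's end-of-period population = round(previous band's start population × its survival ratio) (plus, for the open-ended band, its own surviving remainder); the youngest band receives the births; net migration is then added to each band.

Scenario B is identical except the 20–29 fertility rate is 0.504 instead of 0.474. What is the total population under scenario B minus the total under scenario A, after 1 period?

132

(Groups numbered youngest = 1 to oldest = 5.)
After projecting period 1:
Births: 4400 × 0.474 = 2086, 5800 × 0.503 = 2917 → 5003
Group 2: 9050 × 0.971 = 8788
Group 3: 4650 × 0.964 = 4483
Group 4: 4400 × 0.99 = 4356
Group 5: 5800 × 0.962 + 4400 × 0.545 = 5580 + 2398 = 7978
Net migration: Group 1 + 180 → 5183; Group 2 − 10 → 8778; Group 3 − 390 → 4093; Group 4 − 360 → 3996; Group 5 + 250 → 8228
Population now: 0–9=5183, 10–19=8778, 20–29=4093, 30–39=3996, 40+=8228
Scenario A total after 1 period: 30278
Scenario B projection —
After projecting period 1:
Births: 4400 × 0.504 = 2218, 5800 × 0.503 = 2917 → 5135
Group 2: 9050 × 0.971 = 8788
Group 3: 4650 × 0.964 = 4483
Group 4: 4400 × 0.99 = 4356
Group 5: 5800 × 0.962 + 4400 × 0.545 = 5580 + 2398 = 7978
Net migration: Group 1 + 180 → 5315; Group 2 − 10 → 8778; Group 3 − 390 → 4093; Group 4 − 360 → 3996; Group 5 + 250 → 8228
Population now: 0–9=5315, 10–19=8778, 20–29=4093, 30–39=3996, 40+=8228
Scenario B total after 1 period: 30410
Difference B − A = 30410 − 30278 = 132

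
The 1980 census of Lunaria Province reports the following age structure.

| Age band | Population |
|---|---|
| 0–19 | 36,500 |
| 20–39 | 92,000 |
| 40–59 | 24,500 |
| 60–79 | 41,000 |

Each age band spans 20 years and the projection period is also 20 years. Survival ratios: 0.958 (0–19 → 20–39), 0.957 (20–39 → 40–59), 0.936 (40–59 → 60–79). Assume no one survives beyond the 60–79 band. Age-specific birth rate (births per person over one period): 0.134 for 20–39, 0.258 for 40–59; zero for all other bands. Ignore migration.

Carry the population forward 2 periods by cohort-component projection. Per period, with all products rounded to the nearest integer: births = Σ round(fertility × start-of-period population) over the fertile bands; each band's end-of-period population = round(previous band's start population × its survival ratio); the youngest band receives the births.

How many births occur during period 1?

Let group 1 be 0–19 through group 4 = 60–79.
After projecting period 1:
Births: 92000 * 0.134 = 12328, 24500 * 0.258 = 6321 → 18649
Group 2: 36500 * 0.958 = 34967
Group 3: 92000 * 0.957 = 88044
Group 4: 24500 * 0.936 = 22932
→ [18649, 34967, 88044, 22932]

18649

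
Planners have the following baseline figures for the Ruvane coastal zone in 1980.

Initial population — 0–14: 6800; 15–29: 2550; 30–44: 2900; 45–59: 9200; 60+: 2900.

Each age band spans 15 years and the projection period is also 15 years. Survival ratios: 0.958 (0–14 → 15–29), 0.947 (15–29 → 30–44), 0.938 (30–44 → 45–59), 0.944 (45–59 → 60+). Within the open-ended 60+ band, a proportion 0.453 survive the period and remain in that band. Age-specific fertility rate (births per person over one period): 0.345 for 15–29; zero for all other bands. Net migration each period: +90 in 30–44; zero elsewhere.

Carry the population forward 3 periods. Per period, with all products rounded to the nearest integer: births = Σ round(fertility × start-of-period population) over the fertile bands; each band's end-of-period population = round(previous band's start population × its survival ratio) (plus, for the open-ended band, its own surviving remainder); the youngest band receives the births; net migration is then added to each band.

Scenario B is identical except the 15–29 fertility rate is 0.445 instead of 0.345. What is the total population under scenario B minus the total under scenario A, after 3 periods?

1048

[period 1]
Births: 2550 * 0.345 = 880
15–29: 6800 * 0.958 = 6514
30–44: 2550 * 0.947 = 2415
45–59: 2900 * 0.938 = 2720
60+: 9200 * 0.944 + 2900 * 0.453 = 8685 + 1314 = 9999
Net migration: 30–44 + 90 → 2505
End of period: [880, 6514, 2505, 2720, 9999]
[period 2]
Births: 6514 * 0.345 = 2247
15–29: 880 * 0.958 = 843
30–44: 6514 * 0.947 = 6169
45–59: 2505 * 0.938 = 2350
60+: 2720 * 0.944 + 9999 * 0.453 = 2568 + 4530 = 7098
Net migration: 30–44 + 90 → 6259
End of period: [2247, 843, 6259, 2350, 7098]
[period 3]
Births: 843 * 0.345 = 291
15–29: 2247 * 0.958 = 2153
30–44: 843 * 0.947 = 798
45–59: 6259 * 0.938 = 5871
60+: 2350 * 0.944 + 7098 * 0.453 = 2218 + 3215 = 5433
Net migration: 30–44 + 90 → 888
End of period: [291, 2153, 888, 5871, 5433]
Scenario A total after 3 periods: 14636
Scenario B projection —
[period 1]
Births: 2550 * 0.445 = 1135
15–29: 6800 * 0.958 = 6514
30–44: 2550 * 0.947 = 2415
45–59: 2900 * 0.938 = 2720
60+: 9200 * 0.944 + 2900 * 0.453 = 8685 + 1314 = 9999
Net migration: 30–44 + 90 → 2505
End of period: [1135, 6514, 2505, 2720, 9999]
[period 2]
Births: 6514 * 0.445 = 2899
15–29: 1135 * 0.958 = 1087
30–44: 6514 * 0.947 = 6169
45–59: 2505 * 0.938 = 2350
60+: 2720 * 0.944 + 9999 * 0.453 = 2568 + 4530 = 7098
Net migration: 30–44 + 90 → 6259
End of period: [2899, 1087, 6259, 2350, 7098]
[period 3]
Births: 1087 * 0.445 = 484
15–29: 2899 * 0.958 = 2777
30–44: 1087 * 0.947 = 1029
45–59: 6259 * 0.938 = 5871
60+: 2350 * 0.944 + 7098 * 0.453 = 2218 + 3215 = 5433
Net migration: 30–44 + 90 → 1119
End of period: [484, 2777, 1119, 5871, 5433]
Scenario B total after 3 periods: 15684
Difference B − A = 15684 − 14636 = 1048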